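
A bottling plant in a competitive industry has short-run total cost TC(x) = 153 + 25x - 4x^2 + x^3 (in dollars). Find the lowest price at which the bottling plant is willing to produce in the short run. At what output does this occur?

$21 per unit, at x = 2

The firm shuts down when price falls below the minimum of average variable cost. AVC = VC/x = 25 - 4x + x^2.
At the minimum of AVC, MC = AVC. MC = 25 - 8x + 3x^2; setting MC = AVC gives 2x^2 - 4x = 0, so x = 2. min AVC = 21.
For P < $21 the firm produces nothing.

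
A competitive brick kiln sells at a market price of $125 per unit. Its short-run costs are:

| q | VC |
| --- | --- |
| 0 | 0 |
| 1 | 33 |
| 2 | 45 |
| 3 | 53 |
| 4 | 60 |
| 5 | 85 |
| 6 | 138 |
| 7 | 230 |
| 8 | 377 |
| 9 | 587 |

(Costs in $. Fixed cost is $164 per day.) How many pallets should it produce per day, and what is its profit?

Profit at each row (π = 125q − TC): q=0: -164; q=1: -72; q=2: 41; q=3: 158; q=4: 276; q=5: 376; q=6: 448; q=7: 481; q=8: 459; q=9: 374.
Profit is maximized at q = 7. AVC there is 230/7 = $32.86 ≤ P, so producing beats shutting down (which would give -$164).

q = 7; profit = $481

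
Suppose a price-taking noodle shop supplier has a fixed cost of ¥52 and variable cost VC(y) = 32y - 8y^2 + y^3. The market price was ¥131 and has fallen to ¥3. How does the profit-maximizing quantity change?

MC = 32 - 16y + 3y^2; the shutdown threshold is min AVC = ¥16 (at y = 4).
At P = ¥131 ≥ min AVC, set P = MC on the rising branch: y = 9.
At P = ¥3 < min AVC = ¥16, price no longer covers variable cost at any output, so the firm shuts down: y = 0.

Output falls from 9 to 0 (the firm shuts down)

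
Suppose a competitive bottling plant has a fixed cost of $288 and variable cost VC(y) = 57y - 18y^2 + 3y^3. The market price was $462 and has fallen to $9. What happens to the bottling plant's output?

MC = 57 - 36y + 9y^2; the shutdown threshold is min AVC = $30 (at y = 3).
With P = $462 above the shutdown price, P = MC gives y = 9.
At P = $9 < min AVC = $30, price no longer covers variable cost at any output, so the firm shuts down: y = 0.

Output falls from 9 to 0 (the firm shuts down)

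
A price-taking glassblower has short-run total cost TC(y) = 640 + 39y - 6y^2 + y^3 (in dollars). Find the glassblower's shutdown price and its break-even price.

Shutdown price = min AVC. AVC = 39 - 6y + y^2, with vertex at y = 3 and minimum $30.
ATC = 640/y + 39 - 6y + y^2. Setting dATC/dy = −640/y^2 − 6 + 2y = 0 gives y = 8 (since 2·8^3 − 6·8^2 = 640).
min ATC = 640/8 + 39 − 6·8 + 8^2 = $135. That is the break-even price.
For $30 ≤ P < $135 the firm produces at a loss; below $30 it shuts down.

Shutdown price = $30; break-even price = $135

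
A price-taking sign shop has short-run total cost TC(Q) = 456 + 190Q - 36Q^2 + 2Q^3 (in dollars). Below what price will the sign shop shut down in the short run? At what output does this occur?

The firm shuts down when price falls below the minimum of average variable cost. AVC = VC/Q = 190 - 36Q + 2Q^2.
dAVC/dQ = -36 + 4Q = 0 gives Q = 9. min AVC = 190 - 36·9 + 2·9^2 = 28.
For P < $28 the firm produces nothing.

$28 per unit, at Q = 9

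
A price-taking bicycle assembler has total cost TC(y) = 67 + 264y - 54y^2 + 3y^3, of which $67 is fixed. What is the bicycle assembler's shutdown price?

The shutdown price is the minimum of AVC. VC = 264y - 54y^2 + 3y^3, so AVC = 264 - 54y + 3y^2.
At the minimum of AVC, MC = AVC. MC = 264 - 108y + 9y^2; setting MC = AVC gives 6y^2 - 54y = 0, so y = 9. min AVC = 21.
The firm shuts down for any P below $21.

$21 per unit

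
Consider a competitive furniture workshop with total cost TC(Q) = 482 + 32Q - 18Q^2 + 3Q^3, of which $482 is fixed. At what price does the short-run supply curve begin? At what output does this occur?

$5 per unit, at Q = 3

The shutdown price is the minimum of AVC. VC = 32Q - 18Q^2 + 3Q^3, so AVC = 32 - 18Q + 3Q^2.
dAVC/dQ = -18 + 6Q = 0 gives Q = 3. min AVC = 32 - 18·3 + 3·3^2 = 5.
For P < $5 the firm produces nothing.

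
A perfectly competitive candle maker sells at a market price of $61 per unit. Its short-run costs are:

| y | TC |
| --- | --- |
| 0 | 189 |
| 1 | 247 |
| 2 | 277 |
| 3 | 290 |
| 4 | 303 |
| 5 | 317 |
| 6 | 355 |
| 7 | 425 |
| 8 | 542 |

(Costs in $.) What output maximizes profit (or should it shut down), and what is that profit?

Tabulate TR − TC: y=0: -189; y=1: -186; y=2: -155; y=3: -107; y=4: -59; y=5: -12; y=6: 11; y=7: 2; y=8: -54.
Profit is maximized at y = 6. AVC there is 166/6 = $27.67 ≤ P, so producing beats shutting down (which would give -$189).

y = 6; profit = $11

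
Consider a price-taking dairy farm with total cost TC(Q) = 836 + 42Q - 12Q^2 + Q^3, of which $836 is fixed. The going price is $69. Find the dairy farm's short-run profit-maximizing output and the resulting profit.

AVC = 42 - 12Q + Q^2 has its minimum $6 at Q = 6; price $69 clears that bar, so the firm operates.
With MC = 42 - 24Q + 3Q^2, P = MC on the upward-sloping part at Q* = 9.
TR = 69·9 = 621. TC = 836 + 135 = 971. Profit = 621 − 971 = -$350.
Shutting down would mean losing the fixed cost of $836, so operating at a loss of $350 is better by $486.

Profit = -$350 at Q = 9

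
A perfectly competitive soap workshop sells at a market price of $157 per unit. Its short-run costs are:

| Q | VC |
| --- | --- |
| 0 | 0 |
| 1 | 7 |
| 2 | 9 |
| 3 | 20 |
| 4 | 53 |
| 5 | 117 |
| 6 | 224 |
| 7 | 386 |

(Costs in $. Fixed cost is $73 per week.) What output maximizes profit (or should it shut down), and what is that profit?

Q = 6; profit = $645

Compute π = P·Q − TC at each output: Q=0: -73; Q=1: 77; Q=2: 232; Q=3: 378; Q=4: 502; Q=5: 595; Q=6: 645; Q=7: 640.
Profit is maximized at Q = 6. AVC there is 224/6 = $37.33 ≤ P, so producing beats shutting down (which would give -$73).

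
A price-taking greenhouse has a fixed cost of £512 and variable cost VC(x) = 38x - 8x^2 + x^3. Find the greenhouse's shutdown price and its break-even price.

Shutdown price = £22; break-even price = £102

AVC = 38 - 8x + x^2; minimized at x = 4, giving min AVC = £22. That is the shutdown price.
ATC = 512/x + 38 - 8x + x^2. Setting dATC/dx = −512/x^2 − 8 + 2x = 0 gives x = 8 (since 2·8^3 − 8·8^2 = 512).
min ATC = 512/8 + 38 − 8·8 + 8^2 = £102. That is the break-even price.
Between these two prices the firm operates at a loss; above £102 it earns a profit.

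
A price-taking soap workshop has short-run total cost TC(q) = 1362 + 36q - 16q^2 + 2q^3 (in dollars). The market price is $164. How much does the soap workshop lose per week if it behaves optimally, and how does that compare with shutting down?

Profit = -$338 at q = 8

AVC = 36 - 16q + 2q^2; min AVC = $4 at q = 4. Since P = $164 ≥ min AVC, the firm produces.
With MC = 36 - 32q + 6q^2, P = MC on the upward-sloping part at q* = 8.
TR = 164·8 = 1312. TC = 1362 + 288 = 1650. Profit = 1312 − 1650 = -$338.
By producing, the firm covers all variable cost plus $1024 of fixed cost; shutting down would lose the full $1362.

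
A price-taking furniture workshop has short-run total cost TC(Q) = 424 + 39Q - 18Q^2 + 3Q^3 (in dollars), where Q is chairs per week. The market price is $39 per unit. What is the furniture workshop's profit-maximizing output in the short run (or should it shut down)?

Produce at Q = 4

Variable cost is VC = 39Q - 18Q^2 + 3Q^3, so AVC = VC/Q = 39 - 18Q + 3Q^2 and MC = dTC/dQ = 39 - 36Q + 9Q^2.
AVC hits its minimum where MC = AVC, at Q = 3, giving min AVC = 39 - 18·3 + 3·3^2 = $12.
Because $39 ≥ $12, revenue can cover variable cost; the firm operates.
P = MC gives -36Q + 9Q^2 = 0, with roots 0 and 4. Take the larger (rising MC): Q* = 4.
Check: AVC at Q = 4 is $15 ≤ P, so revenue covers variable cost.
Profit = P·Q − TC = 39·4 − 484 = -$328, a loss, but smaller than the $424 fixed cost the firm would lose by shutting down.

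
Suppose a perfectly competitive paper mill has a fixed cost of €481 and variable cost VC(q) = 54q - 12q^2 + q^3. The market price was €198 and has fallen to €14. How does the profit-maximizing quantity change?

Output falls from 12 to 0 (the firm shuts down)

MC = 54 - 24q + 3q^2; the shutdown threshold is min AVC = €18 (at q = 6).
At P = €198 ≥ min AVC, set P = MC on the rising branch: q = 12.
At P = €14 < min AVC = €18, price no longer covers variable cost at any output, so the firm shuts down: q = 0.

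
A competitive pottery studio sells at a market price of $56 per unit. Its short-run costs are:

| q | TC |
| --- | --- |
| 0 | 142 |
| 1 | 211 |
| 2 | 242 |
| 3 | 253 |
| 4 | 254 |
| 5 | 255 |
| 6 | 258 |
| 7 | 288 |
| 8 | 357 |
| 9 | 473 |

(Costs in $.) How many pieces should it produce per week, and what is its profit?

Compute π = P·q − TC at each output: q=0: -142; q=1: -155; q=2: -130; q=3: -85; q=4: -30; q=5: 25; q=6: 78; q=7: 104; q=8: 91; q=9: 31.
Profit is maximized at q = 7. AVC there is 146/7 = $20.86 ≤ P, so producing beats shutting down (which would give -$142).

q = 7; profit = $104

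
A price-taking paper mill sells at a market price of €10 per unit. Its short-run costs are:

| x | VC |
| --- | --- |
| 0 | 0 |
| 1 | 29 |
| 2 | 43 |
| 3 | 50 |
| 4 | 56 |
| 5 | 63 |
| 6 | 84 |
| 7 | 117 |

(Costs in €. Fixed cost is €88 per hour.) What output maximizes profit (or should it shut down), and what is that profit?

Compute π = P·x − TC at each output: x=0: -88; x=1: -107; x=2: -111; x=3: -108; x=4: -104; x=5: -101; x=6: -112; x=7: -135.
Profit is highest at x = 0. Equivalently, the lowest AVC in the table is 63/5 ≈ €12.60 at x = 5, and P = €10 falls below it — price never covers variable cost, so the firm shuts down and loses only its fixed cost.

x = 0 (shut down); profit = -€88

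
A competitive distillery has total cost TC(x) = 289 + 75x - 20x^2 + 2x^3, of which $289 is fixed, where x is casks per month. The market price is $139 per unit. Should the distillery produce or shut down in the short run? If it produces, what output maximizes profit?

Produce at x = 8

Strip out fixed cost: VC = 75x - 20x^2 + 2x^3. Then AVC = 75 - 20x + 2x^2 and MC = 75 - 40x + 6x^2.
AVC hits its minimum where MC = AVC, at x = 5, giving min AVC = 75 - 20·5 + 2·5^2 = $25.
P = $139 exceeds min AVC = $25, so the firm stays open.
P = MC gives -64 - 40x + 6x^2 = 0, with roots -4/3 and 8. Take the larger (rising MC): x* = 8.
Check: AVC at x = 8 is $43 ≤ P, so revenue covers variable cost.
Profit = P·x − TC = 139·8 − 633 = $479.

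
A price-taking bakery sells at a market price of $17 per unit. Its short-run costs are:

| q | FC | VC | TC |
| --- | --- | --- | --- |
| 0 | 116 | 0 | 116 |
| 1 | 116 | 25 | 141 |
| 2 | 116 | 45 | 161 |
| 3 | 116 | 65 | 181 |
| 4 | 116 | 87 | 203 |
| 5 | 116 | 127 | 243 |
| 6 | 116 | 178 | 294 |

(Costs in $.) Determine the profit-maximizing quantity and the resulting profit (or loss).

Tabulate TR − TC: q=0: -116; q=1: -124; q=2: -127; q=3: -130; q=4: -135; q=5: -158; q=6: -192.
Profit is highest at q = 0. Equivalently, the lowest AVC in the table is 65/3 ≈ $21.67 at q = 3, and P = $17 falls below it — price never covers variable cost, so the firm shuts down and loses only its fixed cost.

q = 0 (shut down); profit = -$116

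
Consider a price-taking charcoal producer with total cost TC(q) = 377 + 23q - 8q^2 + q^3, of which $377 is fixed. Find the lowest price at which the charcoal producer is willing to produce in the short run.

The shutdown price is the minimum of AVC. VC = 23q - 8q^2 + q^3, so AVC = 23 - 8q + q^2.
At the minimum of AVC, MC = AVC. MC = 23 - 16q + 3q^2; setting MC = AVC gives 2q^2 - 8q = 0, so q = 4. min AVC = 7.
So the shutdown price is $7.

$7 per unit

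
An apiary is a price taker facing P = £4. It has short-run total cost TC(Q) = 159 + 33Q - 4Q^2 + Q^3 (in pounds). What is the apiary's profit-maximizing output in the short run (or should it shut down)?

Strip out fixed cost: VC = 33Q - 4Q^2 + Q^3. Then AVC = 33 - 4Q + Q^2 and MC = 33 - 8Q + 3Q^2.
AVC is minimized where dAVC/dQ = -4 + 2Q = 0, at Q = 2; min AVC = 33 - 4·2 + 2^2 = £29.
P = £4 lies below min AVC = £29; no output level covers variable cost.
Best response: produce nothing and absorb the £159 fixed cost.

Shut down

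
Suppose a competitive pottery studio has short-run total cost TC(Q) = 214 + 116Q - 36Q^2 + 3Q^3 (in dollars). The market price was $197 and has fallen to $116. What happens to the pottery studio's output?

MC = 116 - 72Q + 9Q^2; the shutdown threshold is min AVC = $8 (at Q = 6).
With P = $197 above the shutdown price, P = MC gives Q = 9.
At P = $116 ≥ min AVC, set P = MC: Q = 8. The firm stays open but cuts output.

Output falls from 9 to 8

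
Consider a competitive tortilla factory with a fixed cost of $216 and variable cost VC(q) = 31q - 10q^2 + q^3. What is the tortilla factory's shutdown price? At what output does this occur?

$6 per unit, at q = 5

Short-run supply begins at min AVC. From VC = 31q - 10q^2 + q^3, AVC = 31 - 10q + q^2.
At the minimum of AVC, MC = AVC. MC = 31 - 20q + 3q^2; setting MC = AVC gives 2q^2 - 10q = 0, so q = 5. min AVC = 6.
So the shutdown price is $6.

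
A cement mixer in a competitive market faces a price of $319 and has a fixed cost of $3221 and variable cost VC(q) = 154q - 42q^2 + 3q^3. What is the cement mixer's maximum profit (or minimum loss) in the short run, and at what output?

AVC = 154 - 42q + 3q^2 has its minimum $7 at q = 7; price $319 clears that bar, so the firm operates.
With MC = 154 - 84q + 9q^2, P = MC on the upward-sloping part at q* = 11.
TR = 319·11 = 3509. TC = 3221 + 605 = 3826. Profit = 3509 − 3826 = -$317.
That loss of $317 beats the $3221 the firm would lose by shutting down; producing recovers $2904 of fixed cost.

Profit = -$317 at q = 11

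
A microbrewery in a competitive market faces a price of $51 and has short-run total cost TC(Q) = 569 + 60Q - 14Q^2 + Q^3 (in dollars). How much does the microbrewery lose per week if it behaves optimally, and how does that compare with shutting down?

AVC = 60 - 14Q + Q^2 has its minimum $11 at Q = 7; price $51 clears that bar, so the firm operates.
MC = 60 - 28Q + 3Q^2. Setting P = MC and taking the root on the rising branch gives Q* = 9.
TR = 51·9 = 459. TC = 569 + 135 = 704. Profit = 459 − 704 = -$245.
By producing, the firm covers all variable cost plus $324 of fixed cost; shutting down would lose the full $569.

Profit = -$245 at Q = 9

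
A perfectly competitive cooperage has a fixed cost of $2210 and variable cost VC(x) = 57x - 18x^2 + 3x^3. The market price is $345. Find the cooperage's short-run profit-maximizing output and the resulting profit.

AVC = 57 - 18x + 3x^2; min AVC = $30 at x = 3. Since P = $345 ≥ min AVC, the firm produces.
MC = 57 - 36x + 9x^2. Setting P = MC and taking the root on the rising branch gives x* = 8.
TR = 345·8 = 2760. TC = 2210 + 840 = 3050. Profit = 2760 − 3050 = -$290.
By producing, the firm covers all variable cost plus $1920 of fixed cost; shutting down would lose the full $2210.

Profit = -$290 at x = 8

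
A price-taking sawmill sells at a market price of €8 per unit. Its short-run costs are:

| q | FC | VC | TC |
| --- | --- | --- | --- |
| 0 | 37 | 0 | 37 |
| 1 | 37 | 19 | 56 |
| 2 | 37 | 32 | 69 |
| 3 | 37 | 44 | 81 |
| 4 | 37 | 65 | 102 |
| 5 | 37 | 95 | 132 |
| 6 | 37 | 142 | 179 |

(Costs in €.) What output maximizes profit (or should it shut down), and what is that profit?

Tabulate TR − TC: q=0: -37; q=1: -48; q=2: -53; q=3: -57; q=4: -70; q=5: -92; q=6: -131.
Profit is highest at q = 0. Equivalently, the lowest AVC in the table is 44/3 ≈ €14.67 at q = 3, and P = €8 falls below it — price never covers variable cost, so the firm shuts down and loses only its fixed cost.

q = 0 (shut down); profit = -€37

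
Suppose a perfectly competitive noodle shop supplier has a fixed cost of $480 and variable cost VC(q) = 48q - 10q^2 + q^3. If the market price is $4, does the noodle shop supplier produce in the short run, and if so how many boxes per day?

Shut down

From TC, MC = TC'(q) = 48 - 20q + 3q^2 and AVC = VC/q = 48 - 10q + q^2.
AVC is minimized where dAVC/dq = -10 + 2q = 0, at q = 5; min AVC = 48 - 10·5 + 5^2 = $23.
With P < min AVC ($4 < $23), every unit sold adds to the loss.
Shutting down limits the loss to fixed cost, $480.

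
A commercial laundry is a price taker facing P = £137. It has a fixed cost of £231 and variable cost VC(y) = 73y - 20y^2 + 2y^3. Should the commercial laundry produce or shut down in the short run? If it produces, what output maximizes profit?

Produce at y = 8

From TC, MC = TC'(y) = 73 - 40y + 6y^2 and AVC = VC/y = 73 - 20y + 2y^2.
AVC is minimized where dAVC/dy = -20 + 4y = 0, at y = 5; min AVC = 73 - 20·5 + 2·5^2 = £23.
Since P = £137 ≥ min AVC = £23, price covers variable cost and the firm should produce.
Set P = MC: 137 = 73 - 40y + 6y^2 → -64 - 40y + 6y^2 = 0. The roots are y = -4/3 and y = 8; the profit-maximizing output is on the rising part of MC, so y* = 8.
Check: AVC at y = 8 is £41 ≤ P, so revenue covers variable cost.
Profit = P·y − TC = 137·8 − 559 = £537.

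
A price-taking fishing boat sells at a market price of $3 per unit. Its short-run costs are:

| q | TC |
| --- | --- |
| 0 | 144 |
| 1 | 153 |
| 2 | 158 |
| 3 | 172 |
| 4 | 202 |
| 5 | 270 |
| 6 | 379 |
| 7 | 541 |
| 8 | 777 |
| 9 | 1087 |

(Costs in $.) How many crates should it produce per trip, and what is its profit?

Profit at each row (π = 3q − TC): q=0: -144; q=1: -150; q=2: -152; q=3: -163; q=4: -190; q=5: -255; q=6: -361; q=7: -520; q=8: -753; q=9: -1060.
Profit is highest at q = 0. Equivalently, the lowest AVC in the table is 14/2 ≈ $7 at q = 2, and P = $3 falls below it — price never covers variable cost, so the firm shuts down and loses only its fixed cost.

q = 0 (shut down); profit = -$144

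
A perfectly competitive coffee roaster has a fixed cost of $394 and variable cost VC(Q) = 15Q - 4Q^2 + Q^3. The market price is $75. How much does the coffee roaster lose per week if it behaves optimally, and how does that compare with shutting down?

AVC = 15 - 4Q + Q^2; min AVC = $11 at Q = 2. Since P = $75 ≥ min AVC, the firm produces.
MC = 15 - 8Q + 3Q^2. Setting P = MC and taking the root on the rising branch gives Q* = 6.
TR = 75·6 = 450. TC = 394 + 162 = 556. Profit = 450 − 556 = -$106.
That loss of $106 beats the $394 the firm would lose by shutting down; producing recovers $288 of fixed cost.

Profit = -$106 at Q = 6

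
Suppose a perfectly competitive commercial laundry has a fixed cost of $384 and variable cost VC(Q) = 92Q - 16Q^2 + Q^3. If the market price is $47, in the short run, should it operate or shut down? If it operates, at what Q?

Produce at Q = 9

From TC, MC = TC'(Q) = 92 - 32Q + 3Q^2 and AVC = VC/Q = 92 - 16Q + Q^2.
AVC is minimized where dAVC/dQ = -16 + 2Q = 0, at Q = 8; min AVC = 92 - 16·8 + 8^2 = $28.
Since P = $47 ≥ min AVC = $28, price covers variable cost and the firm should produce.
Solving P = MC: 45 - 32Q + 3Q^2 = 0 ⇒ Q = 5/3 or 9. On the upward-sloping branch, Q* = 9.
Check: AVC at Q = 9 is $29 ≤ P, so revenue covers variable cost.
Profit = P·Q − TC = 47·9 − 645 = -$222, a loss, but smaller than the $384 fixed cost the firm would lose by shutting down.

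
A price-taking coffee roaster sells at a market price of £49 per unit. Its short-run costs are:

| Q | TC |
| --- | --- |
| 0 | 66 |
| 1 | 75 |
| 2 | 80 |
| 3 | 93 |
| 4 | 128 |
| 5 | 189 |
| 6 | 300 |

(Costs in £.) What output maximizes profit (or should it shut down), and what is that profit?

Q = 4; profit = £68

Profit at each row (π = 49Q − TC): Q=0: -66; Q=1: -26; Q=2: 18; Q=3: 54; Q=4: 68; Q=5: 56; Q=6: -6.
Profit is maximized at Q = 4. AVC there is 62/4 = £15.50 ≤ P, so producing beats shutting down (which would give -£66).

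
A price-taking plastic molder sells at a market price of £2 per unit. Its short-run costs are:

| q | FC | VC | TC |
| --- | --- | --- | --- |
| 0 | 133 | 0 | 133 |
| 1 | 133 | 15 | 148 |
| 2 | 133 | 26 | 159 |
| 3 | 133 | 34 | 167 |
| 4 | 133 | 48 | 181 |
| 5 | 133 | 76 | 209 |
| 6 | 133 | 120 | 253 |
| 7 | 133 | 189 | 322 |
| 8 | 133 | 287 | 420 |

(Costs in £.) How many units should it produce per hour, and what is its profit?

Profit at each row (π = 2q − TC): q=0: -133; q=1: -146; q=2: -155; q=3: -161; q=4: -173; q=5: -199; q=6: -241; q=7: -308; q=8: -404.
Profit is highest at q = 0. Equivalently, the lowest AVC in the table is 34/3 ≈ £11.33 at q = 3, and P = £2 falls below it — price never covers variable cost, so the firm shuts down and loses only its fixed cost.

q = 0 (shut down); profit = -£133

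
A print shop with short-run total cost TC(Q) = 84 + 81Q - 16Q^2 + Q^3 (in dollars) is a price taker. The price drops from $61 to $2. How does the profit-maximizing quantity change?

Output falls from 10 to 0 (the firm shuts down)

AVC = 81 - 16Q + Q^2, minimized at Q = 8 where min AVC = $17. MC = 81 - 32Q + 3Q^2.
At P = $61 ≥ min AVC, set P = MC on the rising branch: Q = 10.
At P = $2 < min AVC = $17, price no longer covers variable cost at any output, so the firm shuts down: Q = 0.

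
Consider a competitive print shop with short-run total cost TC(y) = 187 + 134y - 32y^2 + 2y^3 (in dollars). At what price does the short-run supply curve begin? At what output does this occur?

$6 per unit, at y = 8

The firm shuts down when price falls below the minimum of average variable cost. AVC = VC/y = 134 - 32y + 2y^2.
At the minimum of AVC, MC = AVC. MC = 134 - 64y + 6y^2; setting MC = AVC gives 4y^2 - 32y = 0, so y = 8. min AVC = 6.
The firm shuts down for any P below $6.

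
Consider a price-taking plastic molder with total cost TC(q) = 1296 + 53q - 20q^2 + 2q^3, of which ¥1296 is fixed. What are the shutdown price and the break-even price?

Shutdown price = ¥3; break-even price = ¥179

AVC = 53 - 20q + 2q^2; minimized at q = 5, giving min AVC = ¥3. That is the shutdown price.
ATC = 1296/q + 53 - 20q + 2q^2. Setting dATC/dq = −1296/q^2 − 20 + 4q = 0 gives q = 9 (since 4·9^3 − 20·9^2 = 1296).
min ATC = 1296/9 + 53 − 20·9 + 2·9^2 = ¥179. That is the break-even price.
Between these two prices the firm operates at a loss; above ¥179 it earns a profit.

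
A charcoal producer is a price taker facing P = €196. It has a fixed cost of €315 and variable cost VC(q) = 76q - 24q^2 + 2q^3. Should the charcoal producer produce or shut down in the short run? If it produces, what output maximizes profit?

Variable cost is VC = 76q - 24q^2 + 2q^3, so AVC = VC/q = 76 - 24q + 2q^2 and MC = dTC/dq = 76 - 48q + 6q^2.
The AVC parabola has its vertex at q = 24/4 = 6, where AVC = 76 - 24·6 + 2·6^2 = €4.
P = €196 exceeds min AVC = €4, so the firm stays open.
Set P = MC: 196 = 76 - 48q + 6q^2 → -120 - 48q + 6q^2 = 0. The roots are q = -2 and q = 10; the profit-maximizing output is on the rising part of MC, so q* = 10.
Check: AVC at q = 10 is €36 ≤ P, so revenue covers variable cost.
Profit = P·q − TC = 196·10 − 675 = €1285.

Produce at q = 10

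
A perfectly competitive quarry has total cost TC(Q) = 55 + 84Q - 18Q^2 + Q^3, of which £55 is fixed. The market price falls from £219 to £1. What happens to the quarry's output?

AVC = 84 - 18Q + Q^2, minimized at Q = 9 where min AVC = £3. MC = 84 - 36Q + 3Q^2.
With P = £219 above the shutdown price, P = MC gives Q = 15.
At P = £1 < min AVC = £3, price no longer covers variable cost at any output, so the firm shuts down: Q = 0.

Output falls from 15 to 0 (the firm shuts down)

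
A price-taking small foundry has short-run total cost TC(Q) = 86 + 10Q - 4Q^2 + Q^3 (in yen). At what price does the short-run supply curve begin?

¥6 per unit

The firm shuts down when price falls below the minimum of average variable cost. AVC = VC/Q = 10 - 4Q + Q^2.
dAVC/dQ = -4 + 2Q = 0 gives Q = 2. min AVC = 10 - 4·2 + 2^2 = 6.
For P < ¥6 the firm produces nothing.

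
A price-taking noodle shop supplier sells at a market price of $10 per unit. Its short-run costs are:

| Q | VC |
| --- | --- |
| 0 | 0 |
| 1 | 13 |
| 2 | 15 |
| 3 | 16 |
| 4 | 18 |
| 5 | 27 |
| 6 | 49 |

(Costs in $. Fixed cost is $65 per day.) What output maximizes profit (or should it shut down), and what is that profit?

Q = 5; profit = -$42

Tabulate TR − TC: Q=0: -65; Q=1: -68; Q=2: -60; Q=3: -51; Q=4: -43; Q=5: -42; Q=6: -54.
Profit is maximized at Q = 5. AVC there is 27/5 = $5.40 ≤ P, so producing beats shutting down (which would give -$65).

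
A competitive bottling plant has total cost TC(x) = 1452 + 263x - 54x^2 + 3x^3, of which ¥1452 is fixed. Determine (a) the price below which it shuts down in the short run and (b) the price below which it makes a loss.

Shutdown price = ¥20; break-even price = ¥164

AVC = 263 - 54x + 3x^2; minimized at x = 9, giving min AVC = ¥20. That is the shutdown price.
ATC = 1452/x + 263 - 54x + 3x^2. Setting dATC/dx = −1452/x^2 − 54 + 6x = 0 gives x = 11 (since 6·11^3 − 54·11^2 = 1452).
min ATC = 1452/11 + 263 − 54·11 + 3·11^2 = ¥164. That is the break-even price.
Between these two prices the firm operates at a loss; above ¥164 it earns a profit.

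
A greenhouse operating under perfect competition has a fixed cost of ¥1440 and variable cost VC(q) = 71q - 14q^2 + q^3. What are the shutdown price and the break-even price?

Shutdown price = ¥22; break-even price = ¥167

AVC = 71 - 14q + q^2; minimized at q = 7, giving min AVC = ¥22. That is the shutdown price.
ATC = 1440/q + 71 - 14q + q^2. Setting dATC/dq = −1440/q^2 − 14 + 2q = 0 gives q = 12 (since 2·12^3 − 14·12^2 = 1440).
min ATC = 1440/12 + 71 − 14·12 + 12^2 = ¥167. That is the break-even price.
For ¥22 ≤ P < ¥167 the firm produces at a loss; below ¥22 it shuts down.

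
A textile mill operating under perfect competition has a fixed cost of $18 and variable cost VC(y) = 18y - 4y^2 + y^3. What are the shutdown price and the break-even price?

Shutdown price = min AVC. AVC = 18 - 4y + y^2, with vertex at y = 2 and minimum $14.
ATC = 18/y + 18 - 4y + y^2. Setting dATC/dy = −18/y^2 − 4 + 2y = 0 gives y = 3 (since 2·3^3 − 4·3^2 = 18).
min ATC = 18/3 + 18 − 4·3 + 3^2 = $21. That is the break-even price.
Between these two prices the firm operates at a loss; above $21 it earns a profit.

Shutdown price = $14; break-even price = $21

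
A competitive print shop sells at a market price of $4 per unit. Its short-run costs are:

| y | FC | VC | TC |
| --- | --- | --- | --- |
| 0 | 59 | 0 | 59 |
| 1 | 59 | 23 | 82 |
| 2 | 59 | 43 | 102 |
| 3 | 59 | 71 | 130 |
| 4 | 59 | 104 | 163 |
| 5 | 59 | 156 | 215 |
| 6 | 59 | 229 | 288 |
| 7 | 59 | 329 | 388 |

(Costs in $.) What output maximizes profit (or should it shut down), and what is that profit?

y = 0 (shut down); profit = -$59

Tabulate TR − TC: y=0: -59; y=1: -78; y=2: -94; y=3: -118; y=4: -147; y=5: -195; y=6: -264; y=7: -360.
Profit is highest at y = 0. Equivalently, the lowest AVC in the table is 43/2 ≈ $21.50 at y = 2, and P = $4 falls below it — price never covers variable cost, so the firm shuts down and loses only its fixed cost.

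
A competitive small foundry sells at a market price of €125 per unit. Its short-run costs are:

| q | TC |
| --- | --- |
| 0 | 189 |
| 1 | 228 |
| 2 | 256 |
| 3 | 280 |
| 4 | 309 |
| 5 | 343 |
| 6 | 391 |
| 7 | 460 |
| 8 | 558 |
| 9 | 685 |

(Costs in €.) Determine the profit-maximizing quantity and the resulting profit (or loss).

q = 8; profit = €442

Compute π = P·q − TC at each output: q=0: -189; q=1: -103; q=2: -6; q=3: 95; q=4: 191; q=5: 282; q=6: 359; q=7: 415; q=8: 442; q=9: 440.
Profit is maximized at q = 8. AVC there is 369/8 = €46.12 ≤ P, so producing beats shutting down (which would give -€189).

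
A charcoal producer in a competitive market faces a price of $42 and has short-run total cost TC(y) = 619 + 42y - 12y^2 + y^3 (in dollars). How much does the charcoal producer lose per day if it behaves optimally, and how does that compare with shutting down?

AVC = 42 - 12y + y^2 has its minimum $6 at y = 6; price $42 clears that bar, so the firm operates.
With MC = 42 - 24y + 3y^2, P = MC on the upward-sloping part at y* = 8.
TR = 42·8 = 336. TC = 619 + 80 = 699. Profit = 336 − 699 = -$363.
Shutting down would mean losing the fixed cost of $619, so operating at a loss of $363 is better by $256.

Profit = -$363 at y = 8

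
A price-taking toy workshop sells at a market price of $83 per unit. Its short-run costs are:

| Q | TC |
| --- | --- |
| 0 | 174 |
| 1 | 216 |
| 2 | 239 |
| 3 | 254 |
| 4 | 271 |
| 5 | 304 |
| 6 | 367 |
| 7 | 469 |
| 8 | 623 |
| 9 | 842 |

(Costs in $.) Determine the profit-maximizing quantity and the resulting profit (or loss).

Q = 6; profit = $131

Compute π = P·Q − TC at each output: Q=0: -174; Q=1: -133; Q=2: -73; Q=3: -5; Q=4: 61; Q=5: 111; Q=6: 131; Q=7: 112; Q=8: 41; Q=9: -95.
Profit is maximized at Q = 6. AVC there is 193/6 = $32.17 ≤ P, so producing beats shutting down (which would give -$174).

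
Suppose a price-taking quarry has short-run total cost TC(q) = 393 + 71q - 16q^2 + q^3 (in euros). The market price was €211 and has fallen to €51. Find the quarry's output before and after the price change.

Output falls from 14 to 10

AVC = 71 - 16q + q^2, minimized at q = 8 where min AVC = €7. MC = 71 - 32q + 3q^2.
At P = €211 ≥ min AVC, set P = MC on the rising branch: q = 14.
At P = €51 ≥ min AVC, set P = MC: q = 10. The firm stays open but cuts output.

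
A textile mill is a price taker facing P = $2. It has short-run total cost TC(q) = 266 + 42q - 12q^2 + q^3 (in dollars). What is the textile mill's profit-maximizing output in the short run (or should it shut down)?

Variable cost is VC = 42q - 12q^2 + q^3, so AVC = VC/q = 42 - 12q + q^2 and MC = dTC/dq = 42 - 24q + 3q^2.
AVC is minimized where dAVC/dq = -12 + 2q = 0, at q = 6; min AVC = 42 - 12·6 + 6^2 = $6.
With P < min AVC ($2 < $6), every unit sold adds to the loss.
Best response: produce nothing and absorb the $266 fixed cost.

Shut down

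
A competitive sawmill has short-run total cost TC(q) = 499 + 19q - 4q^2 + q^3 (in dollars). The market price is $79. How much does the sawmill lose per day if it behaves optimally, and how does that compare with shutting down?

AVC = 19 - 4q + q^2 has its minimum $15 at q = 2; price $79 clears that bar, so the firm operates.
With MC = 19 - 8q + 3q^2, P = MC on the upward-sloping part at q* = 6.
TR = 79·6 = 474. TC = 499 + 186 = 685. Profit = 474 − 685 = -$211.
Shutting down would mean losing the fixed cost of $499, so operating at a loss of $211 is better by $288.

Profit = -$211 at q = 6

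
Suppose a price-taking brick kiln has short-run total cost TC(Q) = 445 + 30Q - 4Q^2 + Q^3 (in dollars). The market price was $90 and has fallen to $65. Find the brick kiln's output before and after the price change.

AVC = 30 - 4Q + Q^2, minimized at Q = 2 where min AVC = $26. MC = 30 - 8Q + 3Q^2.
With P = $90 above the shutdown price, P = MC gives Q = 6.
At P = $65 ≥ min AVC, set P = MC: Q = 5. The firm stays open but cuts output.

Output falls from 6 to 5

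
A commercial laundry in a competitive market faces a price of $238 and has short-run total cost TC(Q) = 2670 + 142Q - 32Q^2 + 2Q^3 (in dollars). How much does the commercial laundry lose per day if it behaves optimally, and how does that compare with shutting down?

Profit = -$366 at Q = 12

AVC = 142 - 32Q + 2Q^2; min AVC = $14 at Q = 8. Since P = $238 ≥ min AVC, the firm produces.
MC = 142 - 64Q + 6Q^2. Setting P = MC and taking the root on the rising branch gives Q* = 12.
TR = 238·12 = 2856. TC = 2670 + 552 = 3222. Profit = 2856 − 3222 = -$366.
That loss of $366 beats the $2670 the firm would lose by shutting down; producing recovers $2304 of fixed cost.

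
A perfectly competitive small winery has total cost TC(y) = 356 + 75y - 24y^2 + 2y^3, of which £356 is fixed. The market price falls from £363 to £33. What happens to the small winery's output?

AVC = 75 - 24y + 2y^2, minimized at y = 6 where min AVC = £3. MC = 75 - 48y + 6y^2.
With P = £363 above the shutdown price, P = MC gives y = 12.
At P = £33 ≥ min AVC, set P = MC: y = 7. The firm stays open but cuts output.

Output falls from 12 to 7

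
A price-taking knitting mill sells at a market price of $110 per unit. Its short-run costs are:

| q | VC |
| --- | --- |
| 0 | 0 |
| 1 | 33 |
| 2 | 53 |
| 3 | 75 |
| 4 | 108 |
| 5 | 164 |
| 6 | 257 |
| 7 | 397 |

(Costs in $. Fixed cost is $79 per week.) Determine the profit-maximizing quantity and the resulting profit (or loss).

Tabulate TR − TC: q=0: -79; q=1: -2; q=2: 88; q=3: 176; q=4: 253; q=5: 307; q=6: 324; q=7: 294.
Profit is maximized at q = 6. AVC there is 257/6 = $42.83 ≤ P, so producing beats shutting down (which would give -$79).

q = 6; profit = $324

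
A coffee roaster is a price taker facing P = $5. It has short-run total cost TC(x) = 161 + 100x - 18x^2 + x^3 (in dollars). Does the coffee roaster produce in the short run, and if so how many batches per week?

Shut down

Variable cost is VC = 100x - 18x^2 + x^3, so AVC = VC/x = 100 - 18x + x^2 and MC = dTC/dx = 100 - 36x + 3x^2.
AVC is minimized where dAVC/dx = -18 + 2x = 0, at x = 9; min AVC = 100 - 18·9 + 9^2 = $19.
With P < min AVC ($5 < $19), every unit sold adds to the loss.
Best response: produce nothing and absorb the $161 fixed cost.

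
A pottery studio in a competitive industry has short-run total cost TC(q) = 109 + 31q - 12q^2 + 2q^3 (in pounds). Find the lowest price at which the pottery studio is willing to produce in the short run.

£13 per unit

Short-run supply begins at min AVC. From VC = 31q - 12q^2 + 2q^3, AVC = 31 - 12q + 2q^2.
dAVC/dq = -12 + 4q = 0 gives q = 3. min AVC = 31 - 12·3 + 2·3^2 = 13.
The firm shuts down for any P below £13.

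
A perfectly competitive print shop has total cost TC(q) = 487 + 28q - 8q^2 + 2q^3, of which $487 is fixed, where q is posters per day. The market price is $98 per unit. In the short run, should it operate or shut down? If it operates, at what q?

From TC, MC = TC'(q) = 28 - 16q + 6q^2 and AVC = VC/q = 28 - 8q + 2q^2.
The AVC parabola has its vertex at q = 8/4 = 2, where AVC = 28 - 8·2 + 2·2^2 = $20.
P = $98 exceeds min AVC = $20, so the firm stays open.
P = MC gives -70 - 16q + 6q^2 = 0, with roots -7/3 and 5. Take the larger (rising MC): q* = 5.
Check: AVC at q = 5 is $38 ≤ P, so revenue covers variable cost.
Profit = P·q − TC = 98·5 − 677 = -$187, a loss, but smaller than the $487 fixed cost the firm would lose by shutting down.

Produce at q = 5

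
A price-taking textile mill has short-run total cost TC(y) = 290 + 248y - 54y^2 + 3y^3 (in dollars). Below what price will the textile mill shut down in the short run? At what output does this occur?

The firm shuts down when price falls below the minimum of average variable cost. AVC = VC/y = 248 - 54y + 3y^2.
dAVC/dy = -54 + 6y = 0 gives y = 9. min AVC = 248 - 54·9 + 3·9^2 = 5.
For P < $5 the firm produces nothing.

$5 per unit, at y = 9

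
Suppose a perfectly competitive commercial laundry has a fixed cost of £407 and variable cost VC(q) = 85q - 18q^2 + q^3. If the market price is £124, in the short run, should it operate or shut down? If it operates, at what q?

Produce at q = 13

From TC, MC = TC'(q) = 85 - 36q + 3q^2 and AVC = VC/q = 85 - 18q + q^2.
AVC hits its minimum where MC = AVC, at q = 9, giving min AVC = 85 - 18·9 + 9^2 = £4.
Because £124 ≥ £4, revenue can cover variable cost; the firm operates.
Solving P = MC: -39 - 36q + 3q^2 = 0 ⇒ q = -1 or 13. On the upward-sloping branch, q* = 13.
Check: AVC at q = 13 is £20 ≤ P, so revenue covers variable cost.
Profit = P·q − TC = 124·13 − 667 = £945.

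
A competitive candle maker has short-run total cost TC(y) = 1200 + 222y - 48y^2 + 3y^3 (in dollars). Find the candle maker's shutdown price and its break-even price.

Shutdown price = min AVC. AVC = 222 - 48y + 3y^2, with vertex at y = 8 and minimum $30.
ATC = 1200/y + 222 - 48y + 3y^2. Setting dATC/dy = −1200/y^2 − 48 + 6y = 0 gives y = 10 (since 6·10^3 − 48·10^2 = 1200).
min ATC = 1200/10 + 222 − 48·10 + 3·10^2 = $162. That is the break-even price.
For $30 ≤ P < $162 the firm produces at a loss; below $30 it shuts down.

Shutdown price = $30; break-even price = $162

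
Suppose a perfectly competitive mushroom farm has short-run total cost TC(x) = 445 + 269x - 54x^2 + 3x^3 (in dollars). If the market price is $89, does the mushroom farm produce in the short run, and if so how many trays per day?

Produce at x = 10

From TC, MC = TC'(x) = 269 - 108x + 9x^2 and AVC = VC/x = 269 - 54x + 3x^2.
The AVC parabola has its vertex at x = 54/6 = 9, where AVC = 269 - 54·9 + 3·9^2 = $26.
P = $89 exceeds min AVC = $26, so the firm stays open.
P = MC gives 180 - 108x + 9x^2 = 0, with roots 2 and 10. Take the larger (rising MC): x* = 10.
Check: AVC at x = 10 is $29 ≤ P, so revenue covers variable cost.
Profit = P·x − TC = 89·10 − 735 = $155.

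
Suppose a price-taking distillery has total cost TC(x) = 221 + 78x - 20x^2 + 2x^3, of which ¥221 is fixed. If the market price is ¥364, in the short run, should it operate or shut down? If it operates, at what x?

Variable cost is VC = 78x - 20x^2 + 2x^3, so AVC = VC/x = 78 - 20x + 2x^2 and MC = dTC/dx = 78 - 40x + 6x^2.
AVC hits its minimum where MC = AVC, at x = 5, giving min AVC = 78 - 20·5 + 2·5^2 = ¥28.
P = ¥364 exceeds min AVC = ¥28, so the firm stays open.
P = MC gives -286 - 40x + 6x^2 = 0, with roots -13/3 and 11. Take the larger (rising MC): x* = 11.
Check: AVC at x = 11 is ¥100 ≤ P, so revenue covers variable cost.
Profit = P·x − TC = 364·11 − 1321 = ¥2683.

Produce at x = 11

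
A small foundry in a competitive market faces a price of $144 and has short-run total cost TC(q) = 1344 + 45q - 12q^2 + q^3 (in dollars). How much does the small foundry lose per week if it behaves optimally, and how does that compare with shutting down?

Profit = -$134 at q = 11

AVC = 45 - 12q + q^2; min AVC = $9 at q = 6. Since P = $144 ≥ min AVC, the firm produces.
With MC = 45 - 24q + 3q^2, P = MC on the upward-sloping part at q* = 11.
TR = 144·11 = 1584. TC = 1344 + 374 = 1718. Profit = 1584 − 1718 = -$134.
That loss of $134 beats the $1344 the firm would lose by shutting down; producing recovers $1210 of fixed cost.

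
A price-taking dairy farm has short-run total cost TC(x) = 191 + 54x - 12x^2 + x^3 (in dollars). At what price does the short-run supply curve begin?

The shutdown price is the minimum of AVC. VC = 54x - 12x^2 + x^3, so AVC = 54 - 12x + x^2.
dAVC/dx = -12 + 2x = 0 gives x = 6. min AVC = 54 - 12·6 + 6^2 = 18.
For P < $18 the firm produces nothing.

$18 per unit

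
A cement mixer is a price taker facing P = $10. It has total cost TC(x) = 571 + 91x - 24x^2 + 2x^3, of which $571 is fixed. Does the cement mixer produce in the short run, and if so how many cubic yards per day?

Shut down

Variable cost is VC = 91x - 24x^2 + 2x^3, so AVC = VC/x = 91 - 24x + 2x^2 and MC = dTC/dx = 91 - 48x + 6x^2.
AVC hits its minimum where MC = AVC, at x = 6, giving min AVC = 91 - 24·6 + 2·6^2 = $19.
P = $10 lies below min AVC = $19; no output level covers variable cost.
Shutting down limits the loss to fixed cost, $571.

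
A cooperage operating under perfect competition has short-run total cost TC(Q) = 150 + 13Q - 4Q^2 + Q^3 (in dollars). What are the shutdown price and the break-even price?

AVC = 13 - 4Q + Q^2; minimized at Q = 2, giving min AVC = $9. That is the shutdown price.
ATC = 150/Q + 13 - 4Q + Q^2. Setting dATC/dQ = −150/Q^2 − 4 + 2Q = 0 gives Q = 5 (since 2·5^3 − 4·5^2 = 150).
min ATC = 150/5 + 13 − 4·5 + 5^2 = $48. That is the break-even price.
Between these two prices the firm operates at a loss; above $48 it earns a profit.

Shutdown price = $9; break-even price = $48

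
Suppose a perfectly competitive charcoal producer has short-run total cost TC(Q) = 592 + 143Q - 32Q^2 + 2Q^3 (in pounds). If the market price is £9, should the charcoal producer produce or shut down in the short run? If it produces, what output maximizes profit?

Shut down

Strip out fixed cost: VC = 143Q - 32Q^2 + 2Q^3. Then AVC = 143 - 32Q + 2Q^2 and MC = 143 - 64Q + 6Q^2.
AVC is minimized where dAVC/dQ = -32 + 4Q = 0, at Q = 8; min AVC = 143 - 32·8 + 2·8^2 = £15.
Since P = £9 < min AVC = £15, price fails to cover variable cost at any output.
Best response: produce nothing and absorb the £592 fixed cost.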